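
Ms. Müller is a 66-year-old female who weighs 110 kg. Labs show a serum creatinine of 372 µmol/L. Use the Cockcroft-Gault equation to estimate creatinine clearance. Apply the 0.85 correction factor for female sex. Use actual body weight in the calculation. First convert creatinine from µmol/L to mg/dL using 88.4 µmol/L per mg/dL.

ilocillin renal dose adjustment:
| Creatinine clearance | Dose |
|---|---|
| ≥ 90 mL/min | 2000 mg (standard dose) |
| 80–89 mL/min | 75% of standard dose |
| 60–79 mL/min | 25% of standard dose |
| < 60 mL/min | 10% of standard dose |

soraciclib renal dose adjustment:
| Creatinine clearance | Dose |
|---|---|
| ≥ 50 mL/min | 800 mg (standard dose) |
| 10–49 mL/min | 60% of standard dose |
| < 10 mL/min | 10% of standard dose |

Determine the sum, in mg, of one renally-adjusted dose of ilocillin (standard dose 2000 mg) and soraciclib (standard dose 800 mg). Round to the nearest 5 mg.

SCr = 372 / 88.4 = 4.208 mg/dL
CrCl = (140 − 66) × 110 / (72 × 4.208) × 0.85 = 8140.0 / 302.98 × 0.85 ≈ 22.8 mL/min
CrCl ≈ 23 mL/min.
ilocillin: < 60 mL/min → 10% of 2000 mg = 200 mg.
soraciclib: 10–49 mL/min → 60% of 800 mg = 480 mg.
Total = 200 + 480 = 680 mg.

680 mg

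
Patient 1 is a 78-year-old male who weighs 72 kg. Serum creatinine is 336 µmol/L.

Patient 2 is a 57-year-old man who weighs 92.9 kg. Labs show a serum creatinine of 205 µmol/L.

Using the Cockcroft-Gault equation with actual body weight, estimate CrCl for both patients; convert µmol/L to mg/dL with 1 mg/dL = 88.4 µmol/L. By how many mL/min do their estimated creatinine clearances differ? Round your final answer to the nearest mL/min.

30 mL/min

Patient 1: SCr = 336 / 88.4 = 3.801 mg/dL
Patient 1: CrCl = (140 − 78) × 72 / (72 × 3.801) = 4464.0 / 273.67 ≈ 16.3 mL/min
Patient 2: SCr = 205 / 88.4 = 2.319 mg/dL
Patient 2: CrCl = (140 − 57) × 92.9 / (72 × 2.319) = 7710.7 / 166.97 ≈ 46.2 mL/min
|16.3 − 46.2| = 29.9 mL/min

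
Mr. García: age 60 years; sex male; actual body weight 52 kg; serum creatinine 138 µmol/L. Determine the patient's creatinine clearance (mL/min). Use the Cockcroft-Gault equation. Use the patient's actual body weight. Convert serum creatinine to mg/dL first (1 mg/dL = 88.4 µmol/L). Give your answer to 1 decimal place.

SCr = 138 / 88.4 = 1.561 mg/dL
CrCl = (140 − 60) × 52 / (72 × 1.561) = 4160.0 / 112.39 ≈ 37.0 mL/min

37.0 mL/min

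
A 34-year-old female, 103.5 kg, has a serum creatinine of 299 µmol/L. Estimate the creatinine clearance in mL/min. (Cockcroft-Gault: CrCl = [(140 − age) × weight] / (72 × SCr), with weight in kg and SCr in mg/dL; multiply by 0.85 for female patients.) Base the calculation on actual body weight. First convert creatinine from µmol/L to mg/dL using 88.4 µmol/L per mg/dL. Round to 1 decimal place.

SCr = 299 / 88.4 = 3.382 mg/dL
CrCl = (140 − 34) × 103.5 / (72 × 3.382) × 0.85 = 10971.0 / 243.50 × 0.85 ≈ 38.3 mL/min

38.3 mL/min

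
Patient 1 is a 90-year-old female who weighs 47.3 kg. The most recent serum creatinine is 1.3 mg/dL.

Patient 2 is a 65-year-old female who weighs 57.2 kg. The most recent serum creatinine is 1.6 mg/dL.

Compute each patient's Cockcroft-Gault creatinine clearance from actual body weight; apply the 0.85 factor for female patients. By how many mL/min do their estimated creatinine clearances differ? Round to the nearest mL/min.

Patient 1: CrCl = (140 − 90) × 47.3 / (72 × 1.3) × 0.85 = 2365.0 / 93.60 × 0.85 ≈ 21.5 mL/min
Patient 2: CrCl = (140 − 65) × 57.2 / (72 × 1.6) × 0.85 = 4290.0 / 115.20 × 0.85 ≈ 31.7 mL/min
|21.5 − 31.7| = 10.2 mL/min

10 mL/min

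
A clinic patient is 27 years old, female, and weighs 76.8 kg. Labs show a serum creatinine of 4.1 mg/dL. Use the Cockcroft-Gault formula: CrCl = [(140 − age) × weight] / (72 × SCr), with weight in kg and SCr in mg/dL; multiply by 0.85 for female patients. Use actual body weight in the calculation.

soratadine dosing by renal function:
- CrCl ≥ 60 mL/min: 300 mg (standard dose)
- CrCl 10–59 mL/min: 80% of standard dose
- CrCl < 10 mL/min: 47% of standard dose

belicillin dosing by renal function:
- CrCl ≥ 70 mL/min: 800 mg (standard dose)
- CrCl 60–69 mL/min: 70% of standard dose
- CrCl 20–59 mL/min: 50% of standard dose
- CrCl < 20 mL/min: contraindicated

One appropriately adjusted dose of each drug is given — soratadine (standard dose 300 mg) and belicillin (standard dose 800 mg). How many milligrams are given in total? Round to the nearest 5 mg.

640 mg

CrCl = (140 − 27) × 76.8 / (72 × 4.1) × 0.85 = 8678.4 / 295.20 × 0.85 ≈ 25.0 mL/min
CrCl ≈ 25 mL/min.
soratadine: 10–59 mL/min → 80% of 300 mg = 240 mg.
belicillin: 20–59 mL/min → 50% of 800 mg = 400 mg.
Total = 240 + 400 = 640 mg.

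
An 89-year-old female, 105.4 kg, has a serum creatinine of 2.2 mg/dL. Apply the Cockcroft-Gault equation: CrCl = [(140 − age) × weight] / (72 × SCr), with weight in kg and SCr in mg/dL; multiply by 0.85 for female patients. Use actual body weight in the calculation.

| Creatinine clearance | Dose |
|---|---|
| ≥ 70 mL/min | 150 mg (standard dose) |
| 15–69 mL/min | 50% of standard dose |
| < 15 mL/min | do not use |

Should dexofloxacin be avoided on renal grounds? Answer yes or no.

no

CrCl = (140 − 89) × 105.4 / (72 × 2.2) × 0.85 = 5375.4 / 158.40 × 0.85 ≈ 28.8 mL/min
CrCl ≈ 29 mL/min, which is ≥ 15 mL/min.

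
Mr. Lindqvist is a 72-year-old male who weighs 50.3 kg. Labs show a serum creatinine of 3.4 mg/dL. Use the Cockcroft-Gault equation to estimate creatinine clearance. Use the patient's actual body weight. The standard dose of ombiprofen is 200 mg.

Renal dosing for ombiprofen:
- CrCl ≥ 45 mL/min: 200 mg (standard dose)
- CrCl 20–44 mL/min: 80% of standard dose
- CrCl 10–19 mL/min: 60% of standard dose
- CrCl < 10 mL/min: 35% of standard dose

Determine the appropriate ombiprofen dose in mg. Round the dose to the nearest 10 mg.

120 mg

CrCl = (140 − 72) × 50.3 / (72 × 3.4) = 3420.4 / 244.80 ≈ 14.0 mL/min
CrCl ≈ 14 mL/min → bracket 10–19 mL/min.
60% of 200 mg = 120 mg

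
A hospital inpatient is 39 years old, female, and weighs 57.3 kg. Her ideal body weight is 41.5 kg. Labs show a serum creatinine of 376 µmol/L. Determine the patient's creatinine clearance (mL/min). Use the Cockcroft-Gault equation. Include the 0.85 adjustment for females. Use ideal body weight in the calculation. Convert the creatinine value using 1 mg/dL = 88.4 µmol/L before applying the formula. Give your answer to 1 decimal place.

11.6 mL/min

SCr = 376 / 88.4 = 4.253 mg/dL
CrCl = (140 − 39) × 41.5 / (72 × 4.253) × 0.85 = 4191.5 / 306.22 × 0.85 ≈ 11.6 mL/min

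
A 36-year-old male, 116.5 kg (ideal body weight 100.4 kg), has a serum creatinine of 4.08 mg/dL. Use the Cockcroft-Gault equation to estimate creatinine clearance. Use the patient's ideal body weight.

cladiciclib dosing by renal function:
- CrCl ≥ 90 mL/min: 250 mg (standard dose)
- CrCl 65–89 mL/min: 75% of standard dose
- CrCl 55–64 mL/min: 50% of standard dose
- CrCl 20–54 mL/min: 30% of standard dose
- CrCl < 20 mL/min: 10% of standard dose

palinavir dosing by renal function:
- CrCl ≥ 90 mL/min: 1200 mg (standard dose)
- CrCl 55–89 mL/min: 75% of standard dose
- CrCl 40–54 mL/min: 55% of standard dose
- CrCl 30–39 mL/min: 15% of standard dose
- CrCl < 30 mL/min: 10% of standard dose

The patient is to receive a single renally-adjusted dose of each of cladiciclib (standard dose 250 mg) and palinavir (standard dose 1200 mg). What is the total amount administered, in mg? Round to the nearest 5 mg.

CrCl = (140 − 36) × 100.4 / (72 × 4.08) = 10441.6 / 293.76 ≈ 35.5 mL/min
CrCl ≈ 36 mL/min.
cladiciclib: 20–54 mL/min → 30% of 250 mg = 75 mg.
palinavir: 30–39 mL/min → 15% of 1200 mg = 180 mg.
Total = 75 + 180 = 255 mg.

255 mg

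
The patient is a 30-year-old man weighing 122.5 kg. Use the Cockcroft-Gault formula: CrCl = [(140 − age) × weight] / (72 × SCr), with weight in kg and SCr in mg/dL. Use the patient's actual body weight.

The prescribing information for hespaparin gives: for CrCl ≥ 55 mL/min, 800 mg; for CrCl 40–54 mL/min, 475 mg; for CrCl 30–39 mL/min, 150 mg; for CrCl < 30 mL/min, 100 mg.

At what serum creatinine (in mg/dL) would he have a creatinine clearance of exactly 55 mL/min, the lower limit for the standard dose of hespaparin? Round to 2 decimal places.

Standard dose requires CrCl ≥ 55 mL/min.
Set (140 − 30) × 122.5 / (72 × SCr) = 55
SCr = (140 − 30) × 122.5 / (72 × 55) = 3.403 mg/dL

3.40 mg/dL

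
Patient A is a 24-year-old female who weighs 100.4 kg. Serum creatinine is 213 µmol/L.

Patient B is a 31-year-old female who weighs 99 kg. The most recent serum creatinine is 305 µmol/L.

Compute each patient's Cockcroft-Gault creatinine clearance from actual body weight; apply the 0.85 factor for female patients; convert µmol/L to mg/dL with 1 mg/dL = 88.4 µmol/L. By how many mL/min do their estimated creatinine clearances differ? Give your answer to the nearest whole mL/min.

Patient A: SCr = 213 / 88.4 = 2.41 mg/dL
Patient A: CrCl = (140 − 24) × 100.4 / (72 × 2.41) × 0.85 = 11646.4 / 173.52 × 0.85 ≈ 57.1 mL/min
Patient B: SCr = 305 / 88.4 = 3.45 mg/dL
Patient B: CrCl = (140 − 31) × 99 / (72 × 3.45) × 0.85 = 10791.0 / 248.40 × 0.85 ≈ 36.9 mL/min
|57.1 − 36.9| = 20.2 mL/min

20 mL/min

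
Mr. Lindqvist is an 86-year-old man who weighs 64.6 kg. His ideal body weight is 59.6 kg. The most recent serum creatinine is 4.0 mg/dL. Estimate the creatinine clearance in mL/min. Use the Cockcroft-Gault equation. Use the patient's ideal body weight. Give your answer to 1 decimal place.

CrCl = (140 − 86) × 59.6 / (72 × 4) = 3218.4 / 288.00 ≈ 11.2 mL/min

11.2 mL/min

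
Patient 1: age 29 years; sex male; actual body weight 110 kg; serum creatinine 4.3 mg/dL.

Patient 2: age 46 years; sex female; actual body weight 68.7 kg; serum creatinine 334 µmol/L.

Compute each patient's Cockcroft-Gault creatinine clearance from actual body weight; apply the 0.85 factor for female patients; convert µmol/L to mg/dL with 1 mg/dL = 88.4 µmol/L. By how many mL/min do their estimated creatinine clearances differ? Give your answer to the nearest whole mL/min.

19 mL/min

Patient 1: CrCl = (140 − 29) × 110 / (72 × 4.3) = 12210.0 / 309.60 ≈ 39.4 mL/min
Patient 2: SCr = 334 / 88.4 = 3.778 mg/dL
Patient 2: CrCl = (140 − 46) × 68.7 / (72 × 3.778) × 0.85 = 6457.8 / 272.02 × 0.85 ≈ 20.2 mL/min
|39.4 − 20.2| = 19.2 mL/min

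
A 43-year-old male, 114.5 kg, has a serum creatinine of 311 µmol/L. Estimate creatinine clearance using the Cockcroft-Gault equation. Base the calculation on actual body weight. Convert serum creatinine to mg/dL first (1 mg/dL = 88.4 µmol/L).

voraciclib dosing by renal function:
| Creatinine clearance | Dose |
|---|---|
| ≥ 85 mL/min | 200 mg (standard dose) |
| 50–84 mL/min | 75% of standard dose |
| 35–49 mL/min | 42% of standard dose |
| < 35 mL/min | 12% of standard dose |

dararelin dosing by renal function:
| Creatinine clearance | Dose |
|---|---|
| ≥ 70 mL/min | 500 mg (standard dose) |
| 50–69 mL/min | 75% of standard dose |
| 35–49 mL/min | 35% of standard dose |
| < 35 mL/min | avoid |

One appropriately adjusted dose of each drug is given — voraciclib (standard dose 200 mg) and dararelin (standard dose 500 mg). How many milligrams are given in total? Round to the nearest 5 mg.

260 mg

SCr = 311 / 88.4 = 3.518 mg/dL
CrCl = (140 − 43) × 114.5 / (72 × 3.518) = 11106.5 / 253.30 ≈ 43.8 mL/min
CrCl ≈ 44 mL/min.
voraciclib: 35–49 mL/min → 42% of 200 mg = 84 mg.
dararelin: 35–49 mL/min → 35% of 500 mg = 175 mg.
Total = 84 + 175 = 259 mg.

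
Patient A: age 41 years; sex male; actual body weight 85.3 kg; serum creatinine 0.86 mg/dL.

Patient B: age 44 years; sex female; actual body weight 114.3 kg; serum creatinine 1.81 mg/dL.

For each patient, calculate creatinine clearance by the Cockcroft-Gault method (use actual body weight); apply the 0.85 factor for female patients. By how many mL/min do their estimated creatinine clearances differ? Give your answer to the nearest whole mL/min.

Patient A: CrCl = (140 − 41) × 85.3 / (72 × 0.86) = 8444.7 / 61.92 ≈ 136.4 mL/min
Patient B: CrCl = (140 − 44) × 114.3 / (72 × 1.81) × 0.85 = 10972.8 / 130.32 × 0.85 ≈ 71.6 mL/min
|136.4 − 71.6| = 64.8 mL/min

65 mL/min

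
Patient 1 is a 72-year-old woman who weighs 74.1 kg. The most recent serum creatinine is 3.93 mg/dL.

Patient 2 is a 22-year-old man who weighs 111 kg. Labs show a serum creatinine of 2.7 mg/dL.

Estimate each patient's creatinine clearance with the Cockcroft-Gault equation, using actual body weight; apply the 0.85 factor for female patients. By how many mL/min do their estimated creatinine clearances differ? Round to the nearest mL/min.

52 mL/min

Patient 1: CrCl = (140 − 72) × 74.1 / (72 × 3.93) × 0.85 = 5038.8 / 282.96 × 0.85 ≈ 15.1 mL/min
Patient 2: CrCl = (140 − 22) × 111 / (72 × 2.7) = 13098.0 / 194.40 ≈ 67.4 mL/min
|15.1 − 67.4| = 52.3 mL/min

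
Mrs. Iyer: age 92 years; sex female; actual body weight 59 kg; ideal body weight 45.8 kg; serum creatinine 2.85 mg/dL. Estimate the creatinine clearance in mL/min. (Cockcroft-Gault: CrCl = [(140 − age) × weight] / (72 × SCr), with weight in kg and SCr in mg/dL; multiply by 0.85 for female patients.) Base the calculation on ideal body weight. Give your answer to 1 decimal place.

9.1 mL/min

CrCl = (140 − 92) × 45.8 / (72 × 2.85) × 0.85 = 2198.4 / 205.20 × 0.85 ≈ 9.1 mL/min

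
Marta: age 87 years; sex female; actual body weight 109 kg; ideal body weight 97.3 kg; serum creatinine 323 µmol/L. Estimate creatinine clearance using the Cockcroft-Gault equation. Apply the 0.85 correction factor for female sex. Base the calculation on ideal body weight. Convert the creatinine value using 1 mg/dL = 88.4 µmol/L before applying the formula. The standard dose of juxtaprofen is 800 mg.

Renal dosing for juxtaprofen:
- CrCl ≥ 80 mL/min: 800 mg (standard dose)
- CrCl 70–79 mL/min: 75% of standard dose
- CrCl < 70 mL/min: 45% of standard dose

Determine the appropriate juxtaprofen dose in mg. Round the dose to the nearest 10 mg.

SCr = 323 / 88.4 = 3.654 mg/dL
CrCl = (140 − 87) × 97.3 / (72 × 3.654) × 0.85 = 5156.9 / 263.09 × 0.85 ≈ 16.7 mL/min
CrCl ≈ 17 mL/min → bracket < 70 mL/min.
45% of 800 mg = 360 mg

360 mg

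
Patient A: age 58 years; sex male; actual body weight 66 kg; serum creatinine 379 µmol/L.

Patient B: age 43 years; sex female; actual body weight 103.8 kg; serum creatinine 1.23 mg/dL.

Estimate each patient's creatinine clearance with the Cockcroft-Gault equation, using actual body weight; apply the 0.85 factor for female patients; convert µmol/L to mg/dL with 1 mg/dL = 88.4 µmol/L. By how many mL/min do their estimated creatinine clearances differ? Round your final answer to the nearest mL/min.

Patient A: SCr = 379 / 88.4 = 4.287 mg/dL
Patient A: CrCl = (140 − 58) × 66 / (72 × 4.287) = 5412.0 / 308.66 ≈ 17.5 mL/min
Patient B: CrCl = (140 − 43) × 103.8 / (72 × 1.23) × 0.85 = 10068.6 / 88.56 × 0.85 ≈ 96.6 mL/min
|17.5 − 96.6| = 79.1 mL/min

79 mL/min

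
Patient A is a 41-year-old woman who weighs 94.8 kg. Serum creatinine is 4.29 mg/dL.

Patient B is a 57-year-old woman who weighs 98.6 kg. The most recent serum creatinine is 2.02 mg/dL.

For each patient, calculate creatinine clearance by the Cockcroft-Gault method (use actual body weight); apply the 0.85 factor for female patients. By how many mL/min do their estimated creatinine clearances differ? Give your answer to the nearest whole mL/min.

22 mL/min

Patient A: CrCl = (140 − 41) × 94.8 / (72 × 4.29) × 0.85 = 9385.2 / 308.88 × 0.85 ≈ 25.8 mL/min
Patient B: CrCl = (140 − 57) × 98.6 / (72 × 2.02) × 0.85 = 8183.8 / 145.44 × 0.85 ≈ 47.8 mL/min
|25.8 − 47.8| = 22.0 mL/min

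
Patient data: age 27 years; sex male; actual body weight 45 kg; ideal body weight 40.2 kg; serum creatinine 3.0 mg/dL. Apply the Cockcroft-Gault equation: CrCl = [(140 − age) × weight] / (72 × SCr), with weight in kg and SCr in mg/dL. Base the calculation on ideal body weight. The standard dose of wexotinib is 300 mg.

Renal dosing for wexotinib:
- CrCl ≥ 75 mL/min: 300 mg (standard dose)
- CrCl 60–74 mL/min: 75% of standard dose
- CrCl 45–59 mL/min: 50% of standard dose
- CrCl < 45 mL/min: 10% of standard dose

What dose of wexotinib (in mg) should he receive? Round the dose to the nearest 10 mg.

30 mg

CrCl = (140 − 27) × 40.2 / (72 × 3) = 4542.6 / 216.00 ≈ 21.0 mL/min
CrCl ≈ 21 mL/min → bracket < 45 mL/min.
10% of 300 mg = 30 mg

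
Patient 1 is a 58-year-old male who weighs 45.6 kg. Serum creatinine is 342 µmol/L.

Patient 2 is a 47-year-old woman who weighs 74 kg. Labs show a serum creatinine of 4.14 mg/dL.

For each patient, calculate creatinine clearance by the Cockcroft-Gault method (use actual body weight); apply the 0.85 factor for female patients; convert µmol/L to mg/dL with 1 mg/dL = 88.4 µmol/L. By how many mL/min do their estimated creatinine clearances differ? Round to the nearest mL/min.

Patient 1: SCr = 342 / 88.4 = 3.869 mg/dL
Patient 1: CrCl = (140 − 58) × 45.6 / (72 × 3.869) = 3739.2 / 278.57 ≈ 13.4 mL/min
Patient 2: CrCl = (140 − 47) × 74 / (72 × 4.14) × 0.85 = 6882.0 / 298.08 × 0.85 ≈ 19.6 mL/min
|13.4 − 19.6| = 6.2 mL/min

6 mL/min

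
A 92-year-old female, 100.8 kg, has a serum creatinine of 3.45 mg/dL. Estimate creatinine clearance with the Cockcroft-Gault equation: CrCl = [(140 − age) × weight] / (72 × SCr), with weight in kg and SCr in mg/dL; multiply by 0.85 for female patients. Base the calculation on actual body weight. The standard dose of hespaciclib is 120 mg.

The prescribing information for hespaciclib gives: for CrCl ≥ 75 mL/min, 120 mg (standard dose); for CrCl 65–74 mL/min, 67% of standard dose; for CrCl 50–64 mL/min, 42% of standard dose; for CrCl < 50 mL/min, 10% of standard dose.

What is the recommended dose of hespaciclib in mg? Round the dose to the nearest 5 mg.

CrCl = (140 − 92) × 100.8 / (72 × 3.45) × 0.85 = 4838.4 / 248.40 × 0.85 ≈ 16.6 mL/min
CrCl ≈ 17 mL/min → bracket < 50 mL/min.
10% of 120 mg = 12 mg → 10 mg

10 mg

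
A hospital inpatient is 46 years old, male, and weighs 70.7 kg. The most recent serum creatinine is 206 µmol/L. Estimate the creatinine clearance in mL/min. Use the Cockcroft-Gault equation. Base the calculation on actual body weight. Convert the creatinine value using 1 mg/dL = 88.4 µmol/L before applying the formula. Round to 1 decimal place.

39.6 mL/min

SCr = 206 / 88.4 = 2.33 mg/dL
CrCl = (140 − 46) × 70.7 / (72 × 2.33) = 6645.8 / 167.76 ≈ 39.6 mL/min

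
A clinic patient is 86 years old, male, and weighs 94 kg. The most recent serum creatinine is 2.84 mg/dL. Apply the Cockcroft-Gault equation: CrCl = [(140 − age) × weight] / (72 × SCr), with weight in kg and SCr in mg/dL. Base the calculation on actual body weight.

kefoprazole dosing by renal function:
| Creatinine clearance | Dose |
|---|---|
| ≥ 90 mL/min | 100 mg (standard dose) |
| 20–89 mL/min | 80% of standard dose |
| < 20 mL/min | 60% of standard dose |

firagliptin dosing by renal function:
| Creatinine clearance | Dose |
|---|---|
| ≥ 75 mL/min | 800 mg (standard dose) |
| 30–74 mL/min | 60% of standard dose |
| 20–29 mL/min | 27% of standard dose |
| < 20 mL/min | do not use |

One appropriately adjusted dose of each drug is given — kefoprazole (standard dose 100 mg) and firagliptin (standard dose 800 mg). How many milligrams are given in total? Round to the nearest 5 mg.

295 mg

CrCl = (140 − 86) × 94 / (72 × 2.84) = 5076.0 / 204.48 ≈ 24.8 mL/min
CrCl ≈ 25 mL/min.
kefoprazole: 20–89 mL/min → 80% of 100 mg = 80 mg.
firagliptin: 20–29 mL/min → 27% of 800 mg = 216 mg.
Total = 80 + 216 = 296 mg.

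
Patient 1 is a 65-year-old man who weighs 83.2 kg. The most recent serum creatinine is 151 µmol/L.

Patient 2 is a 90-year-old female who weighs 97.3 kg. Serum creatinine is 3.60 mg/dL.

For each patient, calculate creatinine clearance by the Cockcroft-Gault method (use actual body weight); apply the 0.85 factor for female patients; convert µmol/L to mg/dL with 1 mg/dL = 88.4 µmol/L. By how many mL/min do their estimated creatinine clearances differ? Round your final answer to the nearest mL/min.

35 mL/min

Patient 1: SCr = 151 / 88.4 = 1.708 mg/dL
Patient 1: CrCl = (140 − 65) × 83.2 / (72 × 1.708) = 6240.0 / 122.98 ≈ 50.7 mL/min
Patient 2: CrCl = (140 − 90) × 97.3 / (72 × 3.6) × 0.85 = 4865.0 / 259.20 × 0.85 ≈ 16.0 mL/min
|50.7 − 16.0| = 34.7 mL/min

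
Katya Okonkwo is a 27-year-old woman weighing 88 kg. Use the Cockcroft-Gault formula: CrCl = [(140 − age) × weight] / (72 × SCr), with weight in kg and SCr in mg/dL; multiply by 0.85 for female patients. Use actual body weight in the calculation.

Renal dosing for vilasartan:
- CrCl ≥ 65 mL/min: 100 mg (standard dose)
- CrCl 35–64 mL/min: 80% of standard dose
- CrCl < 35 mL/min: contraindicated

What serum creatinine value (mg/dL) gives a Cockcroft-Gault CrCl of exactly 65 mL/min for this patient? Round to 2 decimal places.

1.81 mg/dL

Standard dose requires CrCl ≥ 65 mL/min.
Set (140 − 27) × 88 × 0.85 / (72 × SCr) = 65
SCr = (140 − 27) × 88 × 0.85 / (72 × 65) = 1.806 mg/dL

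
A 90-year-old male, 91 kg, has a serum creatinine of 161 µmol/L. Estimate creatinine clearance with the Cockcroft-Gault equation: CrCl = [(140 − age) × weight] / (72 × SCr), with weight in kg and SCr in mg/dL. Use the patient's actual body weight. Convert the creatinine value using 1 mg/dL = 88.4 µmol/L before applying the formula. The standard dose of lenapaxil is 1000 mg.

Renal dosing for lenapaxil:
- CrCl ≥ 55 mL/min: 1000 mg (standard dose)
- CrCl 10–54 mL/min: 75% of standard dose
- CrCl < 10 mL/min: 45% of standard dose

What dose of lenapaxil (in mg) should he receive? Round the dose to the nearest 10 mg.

750 mg

SCr = 161 / 88.4 = 1.821 mg/dL
CrCl = (140 − 90) × 91 / (72 × 1.821) = 4550.0 / 131.11 ≈ 34.7 mL/min
CrCl ≈ 35 mL/min → bracket 10–54 mL/min.
75% of 1000 mg = 750 mg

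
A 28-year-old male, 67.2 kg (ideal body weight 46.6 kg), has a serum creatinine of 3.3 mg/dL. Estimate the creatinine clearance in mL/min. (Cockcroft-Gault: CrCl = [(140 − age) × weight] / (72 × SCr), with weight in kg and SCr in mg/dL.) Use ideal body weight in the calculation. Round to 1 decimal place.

CrCl = (140 − 28) × 46.6 / (72 × 3.3) = 5219.2 / 237.60 ≈ 22.0 mL/min

22.0 mL/min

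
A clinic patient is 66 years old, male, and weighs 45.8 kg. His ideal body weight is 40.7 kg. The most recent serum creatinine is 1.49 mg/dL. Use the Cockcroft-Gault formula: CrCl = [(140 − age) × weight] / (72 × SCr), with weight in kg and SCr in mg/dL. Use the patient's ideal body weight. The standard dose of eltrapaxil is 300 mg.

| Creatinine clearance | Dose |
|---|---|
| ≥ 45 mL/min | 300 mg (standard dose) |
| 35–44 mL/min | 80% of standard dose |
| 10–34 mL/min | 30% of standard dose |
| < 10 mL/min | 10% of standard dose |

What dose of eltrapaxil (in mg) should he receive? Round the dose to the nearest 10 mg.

90 mg

CrCl = (140 − 66) × 40.7 / (72 × 1.49) = 3011.8 / 107.28 ≈ 28.1 mL/min
CrCl ≈ 28 mL/min → bracket 10–34 mL/min.
30% of 300 mg = 90 mg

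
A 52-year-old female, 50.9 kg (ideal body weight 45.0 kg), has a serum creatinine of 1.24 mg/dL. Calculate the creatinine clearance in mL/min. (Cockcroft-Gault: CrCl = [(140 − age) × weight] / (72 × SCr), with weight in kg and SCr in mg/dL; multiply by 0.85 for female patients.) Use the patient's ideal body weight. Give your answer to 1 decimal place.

CrCl = (140 − 52) × 45 / (72 × 1.24) × 0.85 = 3960.0 / 89.28 × 0.85 ≈ 37.7 mL/min

37.7 mL/min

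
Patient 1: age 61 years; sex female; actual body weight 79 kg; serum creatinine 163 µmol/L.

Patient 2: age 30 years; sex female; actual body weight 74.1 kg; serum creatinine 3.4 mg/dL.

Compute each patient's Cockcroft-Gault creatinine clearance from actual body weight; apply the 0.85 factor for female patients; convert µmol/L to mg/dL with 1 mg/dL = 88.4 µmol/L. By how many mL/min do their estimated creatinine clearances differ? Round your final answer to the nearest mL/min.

12 mL/min

Patient 1: SCr = 163 / 88.4 = 1.844 mg/dL
Patient 1: CrCl = (140 − 61) × 79 / (72 × 1.844) × 0.85 = 6241.0 / 132.77 × 0.85 ≈ 40.0 mL/min
Patient 2: CrCl = (140 − 30) × 74.1 / (72 × 3.4) × 0.85 = 8151.0 / 244.80 × 0.85 ≈ 28.3 mL/min
|40.0 − 28.3| = 11.7 mL/min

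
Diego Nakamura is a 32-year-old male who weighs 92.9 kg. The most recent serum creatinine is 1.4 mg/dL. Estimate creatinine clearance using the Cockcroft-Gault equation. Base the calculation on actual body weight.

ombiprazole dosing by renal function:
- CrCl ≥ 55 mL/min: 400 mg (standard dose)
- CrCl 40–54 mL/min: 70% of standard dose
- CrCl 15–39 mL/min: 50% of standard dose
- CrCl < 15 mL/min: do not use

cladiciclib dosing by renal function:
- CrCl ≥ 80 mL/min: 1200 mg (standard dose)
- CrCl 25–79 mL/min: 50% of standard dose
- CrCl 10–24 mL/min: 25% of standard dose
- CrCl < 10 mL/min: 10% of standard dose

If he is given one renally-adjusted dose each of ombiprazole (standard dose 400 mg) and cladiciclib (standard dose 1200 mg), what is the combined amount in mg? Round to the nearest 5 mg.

1600 mg

CrCl = (140 − 32) × 92.9 / (72 × 1.4) = 10033.2 / 100.80 ≈ 99.5 mL/min
CrCl ≈ 100 mL/min.
ombiprazole: ≥ 55 mL/min → 100% of 400 mg = 400 mg.
cladiciclib: ≥ 80 mL/min → 100% of 1200 mg = 1200 mg.
Total = 400 + 1200 = 1600 mg.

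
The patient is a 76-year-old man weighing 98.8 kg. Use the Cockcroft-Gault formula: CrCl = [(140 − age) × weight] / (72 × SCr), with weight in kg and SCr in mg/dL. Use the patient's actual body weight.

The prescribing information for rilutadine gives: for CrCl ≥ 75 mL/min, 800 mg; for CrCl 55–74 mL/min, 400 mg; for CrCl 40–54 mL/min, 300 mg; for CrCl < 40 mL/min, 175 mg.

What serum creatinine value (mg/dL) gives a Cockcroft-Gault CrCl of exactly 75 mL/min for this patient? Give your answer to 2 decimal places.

1.17 mg/dL

Standard dose requires CrCl ≥ 75 mL/min.
Set (140 − 76) × 98.8 / (72 × SCr) = 75
SCr = (140 − 76) × 98.8 / (72 × 75) = 1.171 mg/dL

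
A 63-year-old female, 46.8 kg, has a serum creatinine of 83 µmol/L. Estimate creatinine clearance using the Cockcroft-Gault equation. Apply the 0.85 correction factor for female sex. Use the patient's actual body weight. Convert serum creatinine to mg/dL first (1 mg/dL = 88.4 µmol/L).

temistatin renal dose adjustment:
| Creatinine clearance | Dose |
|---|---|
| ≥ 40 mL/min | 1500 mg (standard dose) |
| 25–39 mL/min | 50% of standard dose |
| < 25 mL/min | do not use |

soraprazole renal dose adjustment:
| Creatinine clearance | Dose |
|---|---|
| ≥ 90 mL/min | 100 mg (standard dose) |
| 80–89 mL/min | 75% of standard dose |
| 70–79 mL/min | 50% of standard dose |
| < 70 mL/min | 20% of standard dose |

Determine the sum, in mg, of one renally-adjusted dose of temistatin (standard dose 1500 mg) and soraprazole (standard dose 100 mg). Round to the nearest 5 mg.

1520 mg

SCr = 83 / 88.4 = 0.939 mg/dL
CrCl = (140 − 63) × 46.8 / (72 × 0.939) × 0.85 = 3603.6 / 67.61 × 0.85 ≈ 45.3 mL/min
CrCl ≈ 45 mL/min.
temistatin: ≥ 40 mL/min → 100% of 1500 mg = 1500 mg.
soraprazole: < 70 mL/min → 20% of 100 mg = 20 mg.
Total = 1500 + 20 = 1520 mg.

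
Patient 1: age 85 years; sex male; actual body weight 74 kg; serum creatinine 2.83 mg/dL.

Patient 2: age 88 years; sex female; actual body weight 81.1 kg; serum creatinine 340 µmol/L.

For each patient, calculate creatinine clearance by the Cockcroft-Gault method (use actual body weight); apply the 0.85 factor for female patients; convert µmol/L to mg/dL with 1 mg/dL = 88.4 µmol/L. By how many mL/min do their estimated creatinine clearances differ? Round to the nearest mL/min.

7 mL/min

Patient 1: CrCl = (140 − 85) × 74 / (72 × 2.83) = 4070.0 / 203.76 ≈ 20.0 mL/min
Patient 2: SCr = 340 / 88.4 = 3.846 mg/dL
Patient 2: CrCl = (140 − 88) × 81.1 / (72 × 3.846) × 0.85 = 4217.2 / 276.91 × 0.85 ≈ 12.9 mL/min
|20.0 − 12.9| = 7.1 mL/min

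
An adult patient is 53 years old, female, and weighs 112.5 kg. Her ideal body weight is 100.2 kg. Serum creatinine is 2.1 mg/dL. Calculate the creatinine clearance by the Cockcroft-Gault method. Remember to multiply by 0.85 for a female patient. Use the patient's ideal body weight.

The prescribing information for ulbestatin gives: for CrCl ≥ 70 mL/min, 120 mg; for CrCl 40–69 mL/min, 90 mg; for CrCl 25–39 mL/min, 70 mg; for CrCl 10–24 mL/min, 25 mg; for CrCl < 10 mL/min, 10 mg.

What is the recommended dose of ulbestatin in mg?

90 mg

CrCl = (140 − 53) × 100.2 / (72 × 2.1) × 0.85 = 8717.4 / 151.20 × 0.85 ≈ 49.0 mL/min
CrCl ≈ 49 mL/min → bracket 40–69 mL/min.
Dose for this bracket: 90 mg.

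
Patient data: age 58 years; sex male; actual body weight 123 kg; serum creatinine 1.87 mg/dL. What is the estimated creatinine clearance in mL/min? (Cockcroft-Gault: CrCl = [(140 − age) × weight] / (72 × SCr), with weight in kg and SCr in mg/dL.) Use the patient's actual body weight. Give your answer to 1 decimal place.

74.9 mL/min

CrCl = (140 − 58) × 123 / (72 × 1.87) = 10086.0 / 134.64 ≈ 74.9 mL/min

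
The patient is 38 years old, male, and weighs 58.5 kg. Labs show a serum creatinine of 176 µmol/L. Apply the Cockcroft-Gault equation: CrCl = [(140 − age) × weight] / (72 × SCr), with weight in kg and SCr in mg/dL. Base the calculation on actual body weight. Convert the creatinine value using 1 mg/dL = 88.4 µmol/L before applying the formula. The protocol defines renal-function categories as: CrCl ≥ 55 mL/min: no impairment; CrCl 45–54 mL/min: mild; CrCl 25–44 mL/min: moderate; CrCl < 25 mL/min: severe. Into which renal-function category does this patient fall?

SCr = 176 / 88.4 = 1.991 mg/dL
CrCl = (140 − 38) × 58.5 / (72 × 1.991) = 5967.0 / 143.35 ≈ 41.6 mL/min
42 mL/min falls in the 'moderate' range.

moderate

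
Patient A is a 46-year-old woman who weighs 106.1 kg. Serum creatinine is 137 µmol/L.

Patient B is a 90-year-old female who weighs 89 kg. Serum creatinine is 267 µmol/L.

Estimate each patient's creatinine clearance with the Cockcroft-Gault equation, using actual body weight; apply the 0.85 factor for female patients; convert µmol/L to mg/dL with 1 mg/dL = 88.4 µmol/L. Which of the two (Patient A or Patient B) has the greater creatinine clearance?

Patient A: SCr = 137 / 88.4 = 1.55 mg/dL
Patient A: CrCl = (140 − 46) × 106.1 / (72 × 1.55) × 0.85 = 9973.4 / 111.60 × 0.85 ≈ 76.0 mL/min
Patient B: SCr = 267 / 88.4 = 3.02 mg/dL
Patient B: CrCl = (140 − 90) × 89 / (72 × 3.02) × 0.85 = 4450.0 / 217.44 × 0.85 ≈ 17.4 mL/min
76.0 vs 17.4 mL/min → Patient A is higher.

Patient A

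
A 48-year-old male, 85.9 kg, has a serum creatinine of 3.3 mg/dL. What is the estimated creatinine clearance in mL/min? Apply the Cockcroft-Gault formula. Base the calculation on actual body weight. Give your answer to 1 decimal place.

CrCl = (140 − 48) × 85.9 / (72 × 3.3) = 7902.8 / 237.60 ≈ 33.3 mL/min

33.3 mL/min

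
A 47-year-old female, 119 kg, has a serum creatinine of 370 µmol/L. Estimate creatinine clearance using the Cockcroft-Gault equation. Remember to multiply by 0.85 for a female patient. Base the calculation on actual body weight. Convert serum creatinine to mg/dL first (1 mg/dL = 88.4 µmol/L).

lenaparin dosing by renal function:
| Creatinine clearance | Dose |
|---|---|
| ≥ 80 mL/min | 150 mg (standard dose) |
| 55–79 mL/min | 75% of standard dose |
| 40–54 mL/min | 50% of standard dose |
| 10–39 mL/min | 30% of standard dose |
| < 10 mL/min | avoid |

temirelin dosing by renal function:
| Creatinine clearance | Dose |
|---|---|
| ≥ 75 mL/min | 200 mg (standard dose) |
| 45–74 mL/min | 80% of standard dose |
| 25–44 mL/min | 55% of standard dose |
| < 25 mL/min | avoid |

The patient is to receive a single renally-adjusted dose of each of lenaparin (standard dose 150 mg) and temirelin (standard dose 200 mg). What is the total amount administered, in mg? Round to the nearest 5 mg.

155 mg

SCr = 370 / 88.4 = 4.186 mg/dL
CrCl = (140 − 47) × 119 / (72 × 4.186) × 0.85 = 11067.0 / 301.39 × 0.85 ≈ 31.2 mL/min
CrCl ≈ 31 mL/min.
lenaparin: 10–39 mL/min → 30% of 150 mg = 45 mg.
temirelin: 25–44 mL/min → 55% of 200 mg = 110 mg.
Total = 45 + 110 = 155 mg.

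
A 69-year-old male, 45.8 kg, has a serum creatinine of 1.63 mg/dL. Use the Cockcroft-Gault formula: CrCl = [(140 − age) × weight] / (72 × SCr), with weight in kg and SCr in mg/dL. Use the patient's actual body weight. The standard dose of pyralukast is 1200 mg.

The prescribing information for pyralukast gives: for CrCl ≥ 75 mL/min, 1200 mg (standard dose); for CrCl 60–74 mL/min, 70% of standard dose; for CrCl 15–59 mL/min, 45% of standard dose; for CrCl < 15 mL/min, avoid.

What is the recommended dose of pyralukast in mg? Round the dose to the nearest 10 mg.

CrCl = (140 − 69) × 45.8 / (72 × 1.63) = 3251.8 / 117.36 ≈ 27.7 mL/min
CrCl ≈ 28 mL/min → bracket 15–59 mL/min.
45% of 1200 mg = 540 mg

540 mg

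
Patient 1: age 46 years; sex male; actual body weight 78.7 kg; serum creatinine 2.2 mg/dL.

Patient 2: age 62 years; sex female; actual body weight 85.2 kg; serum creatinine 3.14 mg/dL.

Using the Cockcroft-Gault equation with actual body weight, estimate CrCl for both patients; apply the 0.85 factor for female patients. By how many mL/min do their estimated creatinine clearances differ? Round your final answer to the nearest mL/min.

22 mL/min

Patient 1: CrCl = (140 − 46) × 78.7 / (72 × 2.2) = 7397.8 / 158.40 ≈ 46.7 mL/min
Patient 2: CrCl = (140 − 62) × 85.2 / (72 × 3.14) × 0.85 = 6645.6 / 226.08 × 0.85 ≈ 25.0 mL/min
|46.7 − 25.0| = 21.7 mL/min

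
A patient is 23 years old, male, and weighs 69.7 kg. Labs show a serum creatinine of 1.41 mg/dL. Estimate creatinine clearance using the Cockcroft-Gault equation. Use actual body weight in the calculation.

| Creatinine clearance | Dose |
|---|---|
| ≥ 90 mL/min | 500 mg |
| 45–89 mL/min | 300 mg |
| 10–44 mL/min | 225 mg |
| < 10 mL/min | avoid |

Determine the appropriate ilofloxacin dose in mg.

CrCl = (140 − 23) × 69.7 / (72 × 1.41) = 8154.9 / 101.52 ≈ 80.3 mL/min
CrCl ≈ 80 mL/min → bracket 45–89 mL/min.
Dose for this bracket: 300 mg.

300 mg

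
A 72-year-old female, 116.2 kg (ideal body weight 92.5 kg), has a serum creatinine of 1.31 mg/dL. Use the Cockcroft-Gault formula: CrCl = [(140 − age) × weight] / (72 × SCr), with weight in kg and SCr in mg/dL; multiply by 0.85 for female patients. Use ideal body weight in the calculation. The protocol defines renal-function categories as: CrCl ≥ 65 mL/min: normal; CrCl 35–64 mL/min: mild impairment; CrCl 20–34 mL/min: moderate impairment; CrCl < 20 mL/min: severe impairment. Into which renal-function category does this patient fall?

mild impairment

CrCl = (140 − 72) × 92.5 / (72 × 1.31) × 0.85 = 6290.0 / 94.32 × 0.85 ≈ 56.7 mL/min
57 mL/min falls in the 'mild impairment' range.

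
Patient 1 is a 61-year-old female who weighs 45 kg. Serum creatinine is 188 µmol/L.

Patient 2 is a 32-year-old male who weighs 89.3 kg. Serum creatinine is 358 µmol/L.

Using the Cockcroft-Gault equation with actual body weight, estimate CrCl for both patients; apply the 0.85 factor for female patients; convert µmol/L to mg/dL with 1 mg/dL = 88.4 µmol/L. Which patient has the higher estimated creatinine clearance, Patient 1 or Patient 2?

Patient 2

Patient 1: SCr = 188 / 88.4 = 2.127 mg/dL
Patient 1: CrCl = (140 − 61) × 45 / (72 × 2.127) × 0.85 = 3555.0 / 153.14 × 0.85 ≈ 19.7 mL/min
Patient 2: SCr = 358 / 88.4 = 4.05 mg/dL
Patient 2: CrCl = (140 − 32) × 89.3 / (72 × 4.05) = 9644.4 / 291.60 ≈ 33.1 mL/min
19.7 vs 33.1 mL/min → Patient 2 is higher.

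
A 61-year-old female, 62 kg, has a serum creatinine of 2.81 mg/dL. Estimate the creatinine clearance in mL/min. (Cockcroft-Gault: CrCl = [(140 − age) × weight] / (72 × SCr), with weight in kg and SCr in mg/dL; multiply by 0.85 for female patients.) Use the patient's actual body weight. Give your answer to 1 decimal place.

20.6 mL/min

CrCl = (140 − 61) × 62 / (72 × 2.81) × 0.85 = 4898.0 / 202.32 × 0.85 ≈ 20.6 mL/min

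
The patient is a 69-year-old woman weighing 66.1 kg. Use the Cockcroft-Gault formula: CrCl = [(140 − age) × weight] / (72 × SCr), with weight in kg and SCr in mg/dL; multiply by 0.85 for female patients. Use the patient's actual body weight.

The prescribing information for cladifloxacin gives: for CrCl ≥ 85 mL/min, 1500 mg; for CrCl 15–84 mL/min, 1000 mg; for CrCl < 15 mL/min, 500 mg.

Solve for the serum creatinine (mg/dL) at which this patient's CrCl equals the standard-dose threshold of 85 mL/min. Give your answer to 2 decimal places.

0.65 mg/dL

Standard dose requires CrCl ≥ 85 mL/min.
Set (140 − 69) × 66.1 × 0.85 / (72 × SCr) = 85
SCr = (140 − 69) × 66.1 × 0.85 / (72 × 85) = 0.652 mg/dL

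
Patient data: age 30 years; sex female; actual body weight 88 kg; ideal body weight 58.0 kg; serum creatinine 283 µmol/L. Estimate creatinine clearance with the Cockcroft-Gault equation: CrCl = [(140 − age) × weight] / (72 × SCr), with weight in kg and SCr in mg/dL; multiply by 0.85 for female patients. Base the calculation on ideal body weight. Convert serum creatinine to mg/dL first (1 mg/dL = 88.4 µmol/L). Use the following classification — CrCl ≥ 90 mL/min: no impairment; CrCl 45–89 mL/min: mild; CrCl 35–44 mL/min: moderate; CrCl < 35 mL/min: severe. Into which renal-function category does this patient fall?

SCr = 283 / 88.4 = 3.201 mg/dL
CrCl = (140 − 30) × 58 / (72 × 3.201) × 0.85 = 6380.0 / 230.47 × 0.85 ≈ 23.5 mL/min
24 mL/min falls in the 'severe' range.

severe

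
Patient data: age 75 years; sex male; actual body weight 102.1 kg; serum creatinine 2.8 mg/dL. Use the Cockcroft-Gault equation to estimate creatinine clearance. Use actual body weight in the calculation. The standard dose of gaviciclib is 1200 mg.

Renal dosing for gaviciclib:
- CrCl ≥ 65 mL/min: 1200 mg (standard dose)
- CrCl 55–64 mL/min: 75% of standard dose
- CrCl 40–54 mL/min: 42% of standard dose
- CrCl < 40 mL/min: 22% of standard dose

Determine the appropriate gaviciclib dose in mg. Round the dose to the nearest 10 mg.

260 mg

CrCl = (140 − 75) × 102.1 / (72 × 2.8) = 6636.5 / 201.60 ≈ 32.9 mL/min
CrCl ≈ 33 mL/min → bracket < 40 mL/min.
22% of 1200 mg = 264 mg → 260 mg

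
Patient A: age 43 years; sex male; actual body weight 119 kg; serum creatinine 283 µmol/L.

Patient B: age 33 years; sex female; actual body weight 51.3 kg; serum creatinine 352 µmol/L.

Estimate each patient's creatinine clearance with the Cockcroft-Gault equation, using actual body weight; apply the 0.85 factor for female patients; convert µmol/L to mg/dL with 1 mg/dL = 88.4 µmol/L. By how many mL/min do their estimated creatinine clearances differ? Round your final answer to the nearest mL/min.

Patient A: SCr = 283 / 88.4 = 3.201 mg/dL
Patient A: CrCl = (140 − 43) × 119 / (72 × 3.201) = 11543.0 / 230.47 ≈ 50.1 mL/min
Patient B: SCr = 352 / 88.4 = 3.982 mg/dL
Patient B: CrCl = (140 − 33) × 51.3 / (72 × 3.982) × 0.85 = 5489.1 / 286.70 × 0.85 ≈ 16.3 mL/min
|50.1 − 16.3| = 33.8 mL/min

34 mL/min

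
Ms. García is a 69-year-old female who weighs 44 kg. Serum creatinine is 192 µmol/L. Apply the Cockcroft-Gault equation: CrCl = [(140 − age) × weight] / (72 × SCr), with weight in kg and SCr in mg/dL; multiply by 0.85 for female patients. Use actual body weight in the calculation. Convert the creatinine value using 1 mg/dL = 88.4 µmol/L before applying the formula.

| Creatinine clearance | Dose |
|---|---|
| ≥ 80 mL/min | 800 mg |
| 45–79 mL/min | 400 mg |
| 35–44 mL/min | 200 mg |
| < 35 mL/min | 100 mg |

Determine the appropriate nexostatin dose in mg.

100 mg

SCr = 192 / 88.4 = 2.172 mg/dL
CrCl = (140 − 69) × 44 / (72 × 2.172) × 0.85 = 3124.0 / 156.38 × 0.85 ≈ 17.0 mL/min
CrCl ≈ 17 mL/min → bracket < 35 mL/min.
Dose for this bracket: 100 mg.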